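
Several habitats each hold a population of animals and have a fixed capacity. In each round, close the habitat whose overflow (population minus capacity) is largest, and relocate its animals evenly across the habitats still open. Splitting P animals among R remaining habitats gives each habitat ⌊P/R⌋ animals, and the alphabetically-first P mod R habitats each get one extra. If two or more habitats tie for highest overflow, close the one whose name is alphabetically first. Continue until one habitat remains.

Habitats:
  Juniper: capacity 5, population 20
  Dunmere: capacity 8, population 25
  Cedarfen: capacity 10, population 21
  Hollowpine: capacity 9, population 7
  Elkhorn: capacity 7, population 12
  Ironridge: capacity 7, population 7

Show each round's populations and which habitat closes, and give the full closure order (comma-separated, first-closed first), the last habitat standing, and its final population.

Round 1: Cedarfen=21 Dunmere=25 Elkhorn=12 Hollowpine=7 Ironridge=7 Juniper=20 → close Dunmere (overflow 17)
  25÷5 = 5 each, +1 to first 0
Round 2: Cedarfen=26 Elkhorn=17 Hollowpine=12 Ironridge=12 Juniper=25 → close Juniper (overflow 20)
  25÷4 = 6 each, +1 to first 1
Round 3: Cedarfen=33 Elkhorn=23 Hollowpine=18 Ironridge=18 → close Cedarfen (overflow 23)
  33÷3 = 11 each, +1 to first 0
Round 4: Elkhorn=34 Hollowpine=29 Ironridge=29 → close Elkhorn (overflow 27)
  34÷2 = 17 each, +1 to first 0
Round 5: Hollowpine=46 Ironridge=46 → close Ironridge (overflow 39)
  46÷1 = 46 each, +1 to first 0

Closure order: Dunmere, Juniper, Cedarfen, Elkhorn, Ironridge
Last habitat: Hollowpine with 92 animals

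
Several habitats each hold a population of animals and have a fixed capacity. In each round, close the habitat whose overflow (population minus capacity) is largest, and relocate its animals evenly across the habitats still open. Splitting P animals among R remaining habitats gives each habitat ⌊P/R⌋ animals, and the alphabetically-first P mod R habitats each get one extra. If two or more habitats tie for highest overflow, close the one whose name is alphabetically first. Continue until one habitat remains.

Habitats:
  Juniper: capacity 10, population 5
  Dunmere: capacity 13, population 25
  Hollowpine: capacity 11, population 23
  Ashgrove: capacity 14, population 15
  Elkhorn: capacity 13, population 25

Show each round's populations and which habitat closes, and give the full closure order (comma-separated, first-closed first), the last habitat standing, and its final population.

Closure order: Dunmere, Elkhorn, Hollowpine, Ashgrove
Last habitat: Juniper with 93 animals

Round 1: Ashgrove=15 Dunmere=25 Elkhorn=25 Hollowpine=23 Juniper=5 → close Dunmere (overflow 12)
  25÷4 = 6 each, +1 to first 1
Round 2: Ashgrove=22 Elkhorn=31 Hollowpine=29 Juniper=11 → close Elkhorn (overflow 18)
  31÷3 = 10 each, +1 to first 1
Round 3: Ashgrove=33 Hollowpine=39 Juniper=21 → close Hollowpine (overflow 28)
  39÷2 = 19 each, +1 to first 1
Round 4: Ashgrove=53 Juniper=40 → close Ashgrove (overflow 39)
  53÷1 = 53 each, +1 to first 0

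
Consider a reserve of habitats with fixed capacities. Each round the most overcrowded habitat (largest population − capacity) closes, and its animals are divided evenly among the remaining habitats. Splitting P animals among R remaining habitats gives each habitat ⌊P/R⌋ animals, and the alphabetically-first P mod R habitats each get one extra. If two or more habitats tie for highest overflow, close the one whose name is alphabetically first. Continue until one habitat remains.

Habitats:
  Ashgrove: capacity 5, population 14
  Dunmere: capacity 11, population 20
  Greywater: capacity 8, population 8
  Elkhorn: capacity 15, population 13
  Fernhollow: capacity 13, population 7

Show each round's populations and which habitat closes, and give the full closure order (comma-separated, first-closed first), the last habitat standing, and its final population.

Closure order: Ashgrove, Dunmere, Greywater, Elkhorn
Last habitat: Fernhollow with 62 animals

Round 1: Ashgrove=14 Dunmere=20 Elkhorn=13 Fernhollow=7 Greywater=8 → close Ashgrove (overflow 9)
  14÷4 = 3 each, +1 to first 2
Round 2: Dunmere=24 Elkhorn=17 Fernhollow=10 Greywater=11 → close Dunmere (overflow 13)
  24÷3 = 8 each, +1 to first 0
Round 3: Elkhorn=25 Fernhollow=18 Greywater=19 → close Greywater (overflow 11)
  19÷2 = 9 each, +1 to first 1
Round 4: Elkhorn=35 Fernhollow=27 → close Elkhorn (overflow 20)
  35÷1 = 35 each, +1 to first 0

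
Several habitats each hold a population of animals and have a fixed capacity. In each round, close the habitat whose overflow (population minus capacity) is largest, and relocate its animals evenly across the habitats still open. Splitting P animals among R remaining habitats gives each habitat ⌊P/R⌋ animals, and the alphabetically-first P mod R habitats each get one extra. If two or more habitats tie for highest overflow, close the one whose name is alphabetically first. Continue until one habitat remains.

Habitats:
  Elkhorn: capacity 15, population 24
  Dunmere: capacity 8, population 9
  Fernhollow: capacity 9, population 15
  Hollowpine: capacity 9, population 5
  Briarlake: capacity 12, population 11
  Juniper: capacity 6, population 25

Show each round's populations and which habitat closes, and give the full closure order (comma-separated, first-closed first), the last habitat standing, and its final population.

Closure order: Juniper, Elkhorn, Fernhollow, Dunmere, Briarlake
Last habitat: Hollowpine with 89 animals

Round 1: Briarlake=11 Dunmere=9 Elkhorn=24 Fernhollow=15 Hollowpine=5 Juniper=25 → close Juniper (overflow 19)
  25÷5 = 5 each, +1 to first 0
Round 2: Briarlake=16 Dunmere=14 Elkhorn=29 Fernhollow=20 Hollowpine=10 → close Elkhorn (overflow 14)
  29÷4 = 7 each, +1 to first 1
Round 3: Briarlake=24 Dunmere=21 Fernhollow=27 Hollowpine=17 → close Fernhollow (overflow 18)
  27÷3 = 9 each, +1 to first 0
Round 4: Briarlake=33 Dunmere=30 Hollowpine=26 → close Dunmere (overflow 22)
  30÷2 = 15 each, +1 to first 0
Round 5: Briarlake=48 Hollowpine=41 → close Briarlake (overflow 36)
  48÷1 = 48 each, +1 to first 0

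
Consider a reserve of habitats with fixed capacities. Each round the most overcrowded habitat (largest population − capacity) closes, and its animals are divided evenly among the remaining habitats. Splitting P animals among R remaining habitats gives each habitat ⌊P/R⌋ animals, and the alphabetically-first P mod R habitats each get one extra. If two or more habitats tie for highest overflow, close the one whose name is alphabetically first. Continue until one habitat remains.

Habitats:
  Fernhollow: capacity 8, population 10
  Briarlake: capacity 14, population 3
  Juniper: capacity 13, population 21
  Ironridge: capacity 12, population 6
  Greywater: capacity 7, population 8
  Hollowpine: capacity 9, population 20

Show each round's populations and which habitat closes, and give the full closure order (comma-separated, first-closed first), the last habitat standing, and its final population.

Round 1: Briarlake=3 Fernhollow=10 Greywater=8 Hollowpine=20 Ironridge=6 Juniper=21 → close Hollowpine (overflow 11)
  20÷5 = 4 each, +1 to first 0
Round 2: Briarlake=7 Fernhollow=14 Greywater=12 Ironridge=10 Juniper=25 → close Juniper (overflow 12)
  25÷4 = 6 each, +1 to first 1
Round 3: Briarlake=14 Fernhollow=20 Greywater=18 Ironridge=16 → close Fernhollow (overflow 12)
  20÷3 = 6 each, +1 to first 2
Round 4: Briarlake=21 Greywater=25 Ironridge=22 → close Greywater (overflow 18)
  25÷2 = 12 each, +1 to first 1
Round 5: Briarlake=34 Ironridge=34 → close Ironridge (overflow 22)
  34÷1 = 34 each, +1 to first 0

Closure order: Hollowpine, Juniper, Fernhollow, Greywater, Ironridge
Last habitat: Briarlake with 68 animals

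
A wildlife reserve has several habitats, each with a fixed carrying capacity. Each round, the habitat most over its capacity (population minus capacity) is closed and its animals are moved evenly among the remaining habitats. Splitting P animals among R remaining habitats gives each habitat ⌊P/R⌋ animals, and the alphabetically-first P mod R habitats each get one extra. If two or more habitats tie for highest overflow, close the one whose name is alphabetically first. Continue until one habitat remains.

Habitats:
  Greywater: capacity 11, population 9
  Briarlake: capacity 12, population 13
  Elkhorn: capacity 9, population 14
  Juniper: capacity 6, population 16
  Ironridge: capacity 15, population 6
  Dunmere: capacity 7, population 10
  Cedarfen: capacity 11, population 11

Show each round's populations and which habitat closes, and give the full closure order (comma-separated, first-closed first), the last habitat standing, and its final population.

Round 1: Briarlake=13 Cedarfen=11 Dunmere=10 Elkhorn=14 Greywater=9 Ironridge=6 Juniper=16 → close Juniper (overflow 10)
  16÷6 = 2 each, +1 to first 4
Round 2: Briarlake=16 Cedarfen=14 Dunmere=13 Elkhorn=17 Greywater=11 Ironridge=8 → close Elkhorn (overflow 8)
  17÷5 = 3 each, +1 to first 2
Round 3: Briarlake=20 Cedarfen=18 Dunmere=16 Greywater=14 Ironridge=11 → close Dunmere (overflow 9)
  16÷4 = 4 each, +1 to first 0
Round 4: Briarlake=24 Cedarfen=22 Greywater=18 Ironridge=15 → close Briarlake (overflow 12)
  24÷3 = 8 each, +1 to first 0
Round 5: Cedarfen=30 Greywater=26 Ironridge=23 → close Cedarfen (overflow 19)
  30÷2 = 15 each, +1 to first 0
Round 6: Greywater=41 Ironridge=38 → close Greywater (overflow 30)
  41÷1 = 41 each, +1 to first 0

Closure order: Juniper, Elkhorn, Dunmere, Briarlake, Cedarfen, Greywater
Last habitat: Ironridge with 79 animals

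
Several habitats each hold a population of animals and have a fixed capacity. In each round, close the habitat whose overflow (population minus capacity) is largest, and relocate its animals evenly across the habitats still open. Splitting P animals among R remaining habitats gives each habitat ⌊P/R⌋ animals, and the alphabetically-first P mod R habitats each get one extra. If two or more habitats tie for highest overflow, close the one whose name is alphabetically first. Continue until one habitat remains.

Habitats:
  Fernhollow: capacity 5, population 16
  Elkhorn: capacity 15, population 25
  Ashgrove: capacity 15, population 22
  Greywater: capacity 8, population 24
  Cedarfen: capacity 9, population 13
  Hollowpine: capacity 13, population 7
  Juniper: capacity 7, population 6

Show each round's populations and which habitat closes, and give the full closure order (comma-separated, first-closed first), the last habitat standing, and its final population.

Closure order: Greywater, Fernhollow, Elkhorn, Ashgrove, Cedarfen, Juniper
Last habitat: Hollowpine with 113 animals

Round 1: Ashgrove=22 Cedarfen=13 Elkhorn=25 Fernhollow=16 Greywater=24 Hollowpine=7 Juniper=6 → close Greywater (overflow 16)
  24÷6 = 4 each, +1 to first 0
Round 2: Ashgrove=26 Cedarfen=17 Elkhorn=29 Fernhollow=20 Hollowpine=11 Juniper=10 → close Fernhollow (overflow 15)
  20÷5 = 4 each, +1 to first 0
Round 3: Ashgrove=30 Cedarfen=21 Elkhorn=33 Hollowpine=15 Juniper=14 → close Elkhorn (overflow 18)
  33÷4 = 8 each, +1 to first 1
Round 4: Ashgrove=39 Cedarfen=29 Hollowpine=23 Juniper=22 → close Ashgrove (overflow 24)
  39÷3 = 13 each, +1 to first 0
Round 5: Cedarfen=42 Hollowpine=36 Juniper=35 → close Cedarfen (overflow 33)
  42÷2 = 21 each, +1 to first 0
Round 6: Hollowpine=57 Juniper=56 → close Juniper (overflow 49)
  56÷1 = 56 each, +1 to first 0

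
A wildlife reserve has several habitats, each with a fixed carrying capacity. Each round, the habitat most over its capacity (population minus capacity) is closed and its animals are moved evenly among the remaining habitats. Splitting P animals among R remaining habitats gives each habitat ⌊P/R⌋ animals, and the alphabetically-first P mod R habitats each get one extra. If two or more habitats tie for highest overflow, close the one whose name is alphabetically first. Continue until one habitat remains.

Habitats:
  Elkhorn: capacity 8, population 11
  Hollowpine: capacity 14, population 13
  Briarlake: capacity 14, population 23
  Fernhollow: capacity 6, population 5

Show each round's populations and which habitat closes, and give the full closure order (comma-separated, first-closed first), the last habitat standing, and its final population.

Closure order: Briarlake, Elkhorn, Fernhollow
Last habitat: Hollowpine with 52 animals

Round 1: Briarlake=23 Elkhorn=11 Fernhollow=5 Hollowpine=13 → close Briarlake (overflow 9)
  23÷3 = 7 each, +1 to first 2
Round 2: Elkhorn=19 Fernhollow=13 Hollowpine=20 → close Elkhorn (overflow 11)
  19÷2 = 9 each, +1 to first 1
Round 3: Fernhollow=23 Hollowpine=29 → close Fernhollow (overflow 17)
  23÷1 = 23 each, +1 to first 0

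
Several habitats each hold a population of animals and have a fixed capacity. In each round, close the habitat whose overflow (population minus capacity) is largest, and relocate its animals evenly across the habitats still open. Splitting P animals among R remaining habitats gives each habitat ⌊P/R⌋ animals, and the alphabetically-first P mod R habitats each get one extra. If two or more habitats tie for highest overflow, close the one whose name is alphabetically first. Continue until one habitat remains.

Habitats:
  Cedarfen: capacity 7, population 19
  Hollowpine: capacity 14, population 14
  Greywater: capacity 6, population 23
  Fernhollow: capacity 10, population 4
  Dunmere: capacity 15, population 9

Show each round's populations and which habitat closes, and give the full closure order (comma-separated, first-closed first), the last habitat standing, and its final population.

Closure order: Greywater, Cedarfen, Hollowpine, Dunmere
Last habitat: Fernhollow with 69 animals

Round 1: Cedarfen=19 Dunmere=9 Fernhollow=4 Greywater=23 Hollowpine=14 → close Greywater (overflow 17)
  23÷4 = 5 each, +1 to first 3
Round 2: Cedarfen=25 Dunmere=15 Fernhollow=10 Hollowpine=19 → close Cedarfen (overflow 18)
  25÷3 = 8 each, +1 to first 1
Round 3: Dunmere=24 Fernhollow=18 Hollowpine=27 → close Hollowpine (overflow 13)
  27÷2 = 13 each, +1 to first 1
Round 4: Dunmere=38 Fernhollow=31 → close Dunmere (overflow 23)
  38÷1 = 38 each, +1 to first 0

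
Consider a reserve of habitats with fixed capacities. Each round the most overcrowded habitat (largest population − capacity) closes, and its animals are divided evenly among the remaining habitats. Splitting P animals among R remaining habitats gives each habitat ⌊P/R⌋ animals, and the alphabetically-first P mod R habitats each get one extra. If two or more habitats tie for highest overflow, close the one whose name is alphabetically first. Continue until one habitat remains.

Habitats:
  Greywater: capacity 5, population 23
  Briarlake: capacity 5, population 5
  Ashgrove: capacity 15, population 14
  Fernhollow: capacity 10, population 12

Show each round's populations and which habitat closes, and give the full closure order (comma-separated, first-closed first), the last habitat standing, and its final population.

Closure order: Greywater, Fernhollow, Ashgrove
Last habitat: Briarlake with 54 animals

Round 1: Ashgrove=14 Briarlake=5 Fernhollow=12 Greywater=23 → close Greywater (overflow 18)
  23÷3 = 7 each, +1 to first 2
Round 2: Ashgrove=22 Briarlake=13 Fernhollow=19 → close Fernhollow (overflow 9)
  19÷2 = 9 each, +1 to first 1
Round 3: Ashgrove=32 Briarlake=22 → close Ashgrove (overflow 17)
  32÷1 = 32 each, +1 to first 0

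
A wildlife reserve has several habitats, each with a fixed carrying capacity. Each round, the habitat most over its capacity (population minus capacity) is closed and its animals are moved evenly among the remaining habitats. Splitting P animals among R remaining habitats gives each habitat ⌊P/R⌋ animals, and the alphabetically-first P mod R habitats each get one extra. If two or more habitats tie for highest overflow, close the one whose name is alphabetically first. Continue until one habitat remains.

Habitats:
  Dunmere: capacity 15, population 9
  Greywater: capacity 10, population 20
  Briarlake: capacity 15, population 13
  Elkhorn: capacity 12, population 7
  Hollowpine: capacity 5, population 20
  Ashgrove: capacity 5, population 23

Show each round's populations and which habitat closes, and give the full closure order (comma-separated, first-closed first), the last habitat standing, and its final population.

Round 1: Ashgrove=23 Briarlake=13 Dunmere=9 Elkhorn=7 Greywater=20 Hollowpine=20 → close Ashgrove (overflow 18)
  23÷5 = 4 each, +1 to first 3
Round 2: Briarlake=18 Dunmere=14 Elkhorn=12 Greywater=24 Hollowpine=24 → close Hollowpine (overflow 19)
  24÷4 = 6 each, +1 to first 0
Round 3: Briarlake=24 Dunmere=20 Elkhorn=18 Greywater=30 → close Greywater (overflow 20)
  30÷3 = 10 each, +1 to first 0
Round 4: Briarlake=34 Dunmere=30 Elkhorn=28 → close Briarlake (overflow 19)
  34÷2 = 17 each, +1 to first 0
Round 5: Dunmere=47 Elkhorn=45 → close Elkhorn (overflow 33)
  45÷1 = 45 each, +1 to first 0

Closure order: Ashgrove, Hollowpine, Greywater, Briarlake, Elkhorn
Last habitat: Dunmere with 92 animals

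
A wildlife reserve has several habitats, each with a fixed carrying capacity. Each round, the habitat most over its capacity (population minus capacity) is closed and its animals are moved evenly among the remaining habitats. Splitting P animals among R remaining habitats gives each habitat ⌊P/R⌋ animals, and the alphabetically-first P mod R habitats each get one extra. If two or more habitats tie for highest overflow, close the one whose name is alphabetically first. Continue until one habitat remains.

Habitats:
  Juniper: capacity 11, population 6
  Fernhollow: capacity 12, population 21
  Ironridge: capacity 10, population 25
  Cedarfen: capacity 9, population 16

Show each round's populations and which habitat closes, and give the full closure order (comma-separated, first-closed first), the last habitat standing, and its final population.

Closure order: Ironridge, Fernhollow, Cedarfen
Last habitat: Juniper with 68 animals

Round 1: Cedarfen=16 Fernhollow=21 Ironridge=25 Juniper=6 → close Ironridge (overflow 15)
  25÷3 = 8 each, +1 to first 1
Round 2: Cedarfen=25 Fernhollow=29 Juniper=14 → close Fernhollow (overflow 17)
  29÷2 = 14 each, +1 to first 1
Round 3: Cedarfen=40 Juniper=28 → close Cedarfen (overflow 31)
  40÷1 = 40 each, +1 to first 0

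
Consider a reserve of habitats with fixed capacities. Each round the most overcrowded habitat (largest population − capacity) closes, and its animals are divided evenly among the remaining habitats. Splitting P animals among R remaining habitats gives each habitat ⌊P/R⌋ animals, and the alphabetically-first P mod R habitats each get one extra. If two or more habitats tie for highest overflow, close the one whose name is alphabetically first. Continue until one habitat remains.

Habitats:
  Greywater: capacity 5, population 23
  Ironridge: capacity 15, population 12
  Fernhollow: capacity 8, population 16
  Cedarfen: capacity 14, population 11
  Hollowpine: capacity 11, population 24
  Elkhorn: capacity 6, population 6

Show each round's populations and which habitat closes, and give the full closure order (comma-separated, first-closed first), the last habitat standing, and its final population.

Round 1: Cedarfen=11 Elkhorn=6 Fernhollow=16 Greywater=23 Hollowpine=24 Ironridge=12 → close Greywater (overflow 18)
  23÷5 = 4 each, +1 to first 3
Round 2: Cedarfen=16 Elkhorn=11 Fernhollow=21 Hollowpine=28 Ironridge=16 → close Hollowpine (overflow 17)
  28÷4 = 7 each, +1 to first 0
Round 3: Cedarfen=23 Elkhorn=18 Fernhollow=28 Ironridge=23 → close Fernhollow (overflow 20)
  28÷3 = 9 each, +1 to first 1
Round 4: Cedarfen=33 Elkhorn=27 Ironridge=32 → close Elkhorn (overflow 21)
  27÷2 = 13 each, +1 to first 1
Round 5: Cedarfen=47 Ironridge=45 → close Cedarfen (overflow 33)
  47÷1 = 47 each, +1 to first 0

Closure order: Greywater, Hollowpine, Fernhollow, Elkhorn, Cedarfen
Last habitat: Ironridge with 92 animals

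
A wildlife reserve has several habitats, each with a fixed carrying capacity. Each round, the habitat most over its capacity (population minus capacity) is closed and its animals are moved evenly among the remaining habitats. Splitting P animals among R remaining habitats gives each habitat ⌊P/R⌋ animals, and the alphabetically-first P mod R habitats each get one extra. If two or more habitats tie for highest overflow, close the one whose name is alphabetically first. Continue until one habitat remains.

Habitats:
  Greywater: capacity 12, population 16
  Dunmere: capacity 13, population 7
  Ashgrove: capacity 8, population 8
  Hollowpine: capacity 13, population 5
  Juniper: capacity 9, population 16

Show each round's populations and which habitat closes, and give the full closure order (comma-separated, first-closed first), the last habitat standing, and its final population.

Round 1: Ashgrove=8 Dunmere=7 Greywater=16 Hollowpine=5 Juniper=16 → close Juniper (overflow 7)
  16÷4 = 4 each, +1 to first 0
Round 2: Ashgrove=12 Dunmere=11 Greywater=20 Hollowpine=9 → close Greywater (overflow 8)
  20÷3 = 6 each, +1 to first 2
Round 3: Ashgrove=19 Dunmere=18 Hollowpine=15 → close Ashgrove (overflow 11)
  19÷2 = 9 each, +1 to first 1
Round 4: Dunmere=28 Hollowpine=24 → close Dunmere (overflow 15)
  28÷1 = 28 each, +1 to first 0

Closure order: Juniper, Greywater, Ashgrove, Dunmere
Last habitat: Hollowpine with 52 animals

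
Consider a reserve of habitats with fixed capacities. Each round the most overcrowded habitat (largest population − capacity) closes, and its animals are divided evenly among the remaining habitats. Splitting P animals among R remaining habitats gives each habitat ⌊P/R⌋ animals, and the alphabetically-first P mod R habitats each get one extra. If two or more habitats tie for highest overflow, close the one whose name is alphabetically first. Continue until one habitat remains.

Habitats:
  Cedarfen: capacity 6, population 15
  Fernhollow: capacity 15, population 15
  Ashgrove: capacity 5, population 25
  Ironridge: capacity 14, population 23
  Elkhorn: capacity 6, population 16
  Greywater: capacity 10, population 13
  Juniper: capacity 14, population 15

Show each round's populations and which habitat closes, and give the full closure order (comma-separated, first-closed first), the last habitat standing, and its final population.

Closure order: Ashgrove, Cedarfen, Elkhorn, Ironridge, Greywater, Fernhollow
Last habitat: Juniper with 122 animals

Round 1: Ashgrove=25 Cedarfen=15 Elkhorn=16 Fernhollow=15 Greywater=13 Ironridge=23 Juniper=15 → close Ashgrove (overflow 20)
  25÷6 = 4 each, +1 to first 1
Round 2: Cedarfen=20 Elkhorn=20 Fernhollow=19 Greywater=17 Ironridge=27 Juniper=19 → close Cedarfen (overflow 14)
  20÷5 = 4 each, +1 to first 0
Round 3: Elkhorn=24 Fernhollow=23 Greywater=21 Ironridge=31 Juniper=23 → close Elkhorn (overflow 18)
  24÷4 = 6 each, +1 to first 0
Round 4: Fernhollow=29 Greywater=27 Ironridge=37 Juniper=29 → close Ironridge (overflow 23)
  37÷3 = 12 each, +1 to first 1
Round 5: Fernhollow=42 Greywater=39 Juniper=41 → close Greywater (overflow 29)
  39÷2 = 19 each, +1 to first 1
Round 6: Fernhollow=62 Juniper=60 → close Fernhollow (overflow 47)
  62÷1 = 62 each, +1 to first 0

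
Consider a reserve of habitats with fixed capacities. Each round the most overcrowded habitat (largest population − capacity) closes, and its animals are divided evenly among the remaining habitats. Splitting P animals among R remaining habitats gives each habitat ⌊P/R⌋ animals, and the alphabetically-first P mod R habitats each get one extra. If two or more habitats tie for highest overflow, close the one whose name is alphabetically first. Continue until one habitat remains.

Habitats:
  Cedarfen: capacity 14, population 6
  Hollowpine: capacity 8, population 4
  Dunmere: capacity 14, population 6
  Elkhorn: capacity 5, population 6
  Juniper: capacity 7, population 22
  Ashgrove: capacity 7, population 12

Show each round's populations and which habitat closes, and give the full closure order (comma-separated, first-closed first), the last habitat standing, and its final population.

Round 1: Ashgrove=12 Cedarfen=6 Dunmere=6 Elkhorn=6 Hollowpine=4 Juniper=22 → close Juniper (overflow 15)
  22÷5 = 4 each, +1 to first 2
Round 2: Ashgrove=17 Cedarfen=11 Dunmere=10 Elkhorn=10 Hollowpine=8 → close Ashgrove (overflow 10)
  17÷4 = 4 each, +1 to first 1
Round 3: Cedarfen=16 Dunmere=14 Elkhorn=14 Hollowpine=12 → close Elkhorn (overflow 9)
  14÷3 = 4 each, +1 to first 2
Round 4: Cedarfen=21 Dunmere=19 Hollowpine=16 → close Hollowpine (overflow 8)
  16÷2 = 8 each, +1 to first 0
Round 5: Cedarfen=29 Dunmere=27 → close Cedarfen (overflow 15)
  29÷1 = 29 each, +1 to first 0

Closure order: Juniper, Ashgrove, Elkhorn, Hollowpine, Cedarfen
Last habitat: Dunmere with 56 animals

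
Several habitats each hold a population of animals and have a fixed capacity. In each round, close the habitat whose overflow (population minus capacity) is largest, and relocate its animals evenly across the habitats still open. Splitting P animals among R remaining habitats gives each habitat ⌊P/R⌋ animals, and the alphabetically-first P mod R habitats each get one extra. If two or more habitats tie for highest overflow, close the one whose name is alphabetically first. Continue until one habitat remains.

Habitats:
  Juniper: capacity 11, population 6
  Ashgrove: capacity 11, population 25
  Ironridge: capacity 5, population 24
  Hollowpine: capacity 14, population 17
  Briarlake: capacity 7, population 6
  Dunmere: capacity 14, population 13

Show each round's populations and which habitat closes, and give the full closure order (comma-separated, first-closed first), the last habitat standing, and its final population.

Closure order: Ironridge, Ashgrove, Hollowpine, Briarlake, Dunmere
Last habitat: Juniper with 91 animals

Round 1: Ashgrove=25 Briarlake=6 Dunmere=13 Hollowpine=17 Ironridge=24 Juniper=6 → close Ironridge (overflow 19)
  24÷5 = 4 each, +1 to first 4
Round 2: Ashgrove=30 Briarlake=11 Dunmere=18 Hollowpine=22 Juniper=10 → close Ashgrove (overflow 19)
  30÷4 = 7 each, +1 to first 2
Round 3: Briarlake=19 Dunmere=26 Hollowpine=29 Juniper=17 → close Hollowpine (overflow 15)
  29÷3 = 9 each, +1 to first 2
Round 4: Briarlake=29 Dunmere=36 Juniper=26 → close Briarlake (overflow 22)
  29÷2 = 14 each, +1 to first 1
Round 5: Dunmere=51 Juniper=40 → close Dunmere (overflow 37)
  51÷1 = 51 each, +1 to first 0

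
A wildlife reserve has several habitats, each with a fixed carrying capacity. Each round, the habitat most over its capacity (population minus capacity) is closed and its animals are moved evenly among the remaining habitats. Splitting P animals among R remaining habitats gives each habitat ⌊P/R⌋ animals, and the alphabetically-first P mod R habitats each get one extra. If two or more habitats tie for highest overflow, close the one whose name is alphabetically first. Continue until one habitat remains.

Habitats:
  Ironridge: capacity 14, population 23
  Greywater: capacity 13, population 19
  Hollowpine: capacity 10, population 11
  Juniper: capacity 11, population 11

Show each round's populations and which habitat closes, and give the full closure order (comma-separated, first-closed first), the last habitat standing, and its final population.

Closure order: Ironridge, Greywater, Hollowpine
Last habitat: Juniper with 64 animals

Round 1: Greywater=19 Hollowpine=11 Ironridge=23 Juniper=11 → close Ironridge (overflow 9)
  23÷3 = 7 each, +1 to first 2
Round 2: Greywater=27 Hollowpine=19 Juniper=18 → close Greywater (overflow 14)
  27÷2 = 13 each, +1 to first 1
Round 3: Hollowpine=33 Juniper=31 → close Hollowpine (overflow 23)
  33÷1 = 33 each, +1 to first 0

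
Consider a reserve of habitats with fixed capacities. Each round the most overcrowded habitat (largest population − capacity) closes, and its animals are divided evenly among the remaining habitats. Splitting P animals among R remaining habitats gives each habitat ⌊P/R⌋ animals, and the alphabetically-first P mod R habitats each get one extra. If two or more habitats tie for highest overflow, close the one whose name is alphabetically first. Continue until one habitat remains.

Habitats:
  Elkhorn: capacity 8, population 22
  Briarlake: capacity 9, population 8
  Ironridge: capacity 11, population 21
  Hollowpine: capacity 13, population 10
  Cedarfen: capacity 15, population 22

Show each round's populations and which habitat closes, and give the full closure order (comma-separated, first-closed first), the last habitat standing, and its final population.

Closure order: Elkhorn, Ironridge, Cedarfen, Briarlake
Last habitat: Hollowpine with 83 animals

Round 1: Briarlake=8 Cedarfen=22 Elkhorn=22 Hollowpine=10 Ironridge=21 → close Elkhorn (overflow 14)
  22÷4 = 5 each, +1 to first 2
Round 2: Briarlake=14 Cedarfen=28 Hollowpine=15 Ironridge=26 → close Ironridge (overflow 15)
  26÷3 = 8 each, +1 to first 2
Round 3: Briarlake=23 Cedarfen=37 Hollowpine=23 → close Cedarfen (overflow 22)
  37÷2 = 18 each, +1 to first 1
Round 4: Briarlake=42 Hollowpine=41 → close Briarlake (overflow 33)
  42÷1 = 42 each, +1 to first 0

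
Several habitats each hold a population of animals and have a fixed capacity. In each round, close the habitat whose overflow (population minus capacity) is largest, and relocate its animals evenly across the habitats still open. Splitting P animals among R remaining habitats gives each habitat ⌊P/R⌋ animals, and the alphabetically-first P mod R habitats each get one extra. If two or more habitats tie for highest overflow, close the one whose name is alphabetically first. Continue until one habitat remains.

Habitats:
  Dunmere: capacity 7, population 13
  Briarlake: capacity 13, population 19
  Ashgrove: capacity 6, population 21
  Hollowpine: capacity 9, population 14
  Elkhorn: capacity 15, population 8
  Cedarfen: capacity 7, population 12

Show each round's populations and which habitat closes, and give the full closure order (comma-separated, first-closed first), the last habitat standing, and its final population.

Closure order: Ashgrove, Briarlake, Dunmere, Cedarfen, Hollowpine
Last habitat: Elkhorn with 87 animals

Round 1: Ashgrove=21 Briarlake=19 Cedarfen=12 Dunmere=13 Elkhorn=8 Hollowpine=14 → close Ashgrove (overflow 15)
  21÷5 = 4 each, +1 to first 1
Round 2: Briarlake=24 Cedarfen=16 Dunmere=17 Elkhorn=12 Hollowpine=18 → close Briarlake (overflow 11)
  24÷4 = 6 each, +1 to first 0
Round 3: Cedarfen=22 Dunmere=23 Elkhorn=18 Hollowpine=24 → close Dunmere (overflow 16)
  23÷3 = 7 each, +1 to first 2
Round 4: Cedarfen=30 Elkhorn=26 Hollowpine=31 → close Cedarfen (overflow 23)
  30÷2 = 15 each, +1 to first 0
Round 5: Elkhorn=41 Hollowpine=46 → close Hollowpine (overflow 37)
  46÷1 = 46 each, +1 to first 0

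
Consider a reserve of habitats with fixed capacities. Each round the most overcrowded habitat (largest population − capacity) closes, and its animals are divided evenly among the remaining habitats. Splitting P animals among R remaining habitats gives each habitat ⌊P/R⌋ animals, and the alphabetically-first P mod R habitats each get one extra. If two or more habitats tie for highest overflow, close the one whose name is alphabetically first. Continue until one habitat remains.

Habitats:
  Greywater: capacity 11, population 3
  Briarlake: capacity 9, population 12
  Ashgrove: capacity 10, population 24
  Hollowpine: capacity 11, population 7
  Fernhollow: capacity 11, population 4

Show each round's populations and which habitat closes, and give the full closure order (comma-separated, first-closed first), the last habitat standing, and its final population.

Closure order: Ashgrove, Briarlake, Hollowpine, Fernhollow
Last habitat: Greywater with 50 animals

Round 1: Ashgrove=24 Briarlake=12 Fernhollow=4 Greywater=3 Hollowpine=7 → close Ashgrove (overflow 14)
  24÷4 = 6 each, +1 to first 0
Round 2: Briarlake=18 Fernhollow=10 Greywater=9 Hollowpine=13 → close Briarlake (overflow 9)
  18÷3 = 6 each, +1 to first 0
Round 3: Fernhollow=16 Greywater=15 Hollowpine=19 → close Hollowpine (overflow 8)
  19÷2 = 9 each, +1 to first 1
Round 4: Fernhollow=26 Greywater=24 → close Fernhollow (overflow 15)
  26÷1 = 26 each, +1 to first 0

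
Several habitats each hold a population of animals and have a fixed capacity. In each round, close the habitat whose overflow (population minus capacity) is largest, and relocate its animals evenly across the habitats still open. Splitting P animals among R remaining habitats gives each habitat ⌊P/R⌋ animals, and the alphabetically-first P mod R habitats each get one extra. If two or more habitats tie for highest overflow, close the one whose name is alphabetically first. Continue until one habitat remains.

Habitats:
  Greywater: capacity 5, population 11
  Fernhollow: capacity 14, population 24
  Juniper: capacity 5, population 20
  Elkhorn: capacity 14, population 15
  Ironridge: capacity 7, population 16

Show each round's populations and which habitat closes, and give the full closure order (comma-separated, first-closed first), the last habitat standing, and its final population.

Closure order: Juniper, Fernhollow, Ironridge, Greywater
Last habitat: Elkhorn with 86 animals

Round 1: Elkhorn=15 Fernhollow=24 Greywater=11 Ironridge=16 Juniper=20 → close Juniper (overflow 15)
  20÷4 = 5 each, +1 to first 0
Round 2: Elkhorn=20 Fernhollow=29 Greywater=16 Ironridge=21 → close Fernhollow (overflow 15)
  29÷3 = 9 each, +1 to first 2
Round 3: Elkhorn=30 Greywater=26 Ironridge=30 → close Ironridge (overflow 23)
  30÷2 = 15 each, +1 to first 0
Round 4: Elkhorn=45 Greywater=41 → close Greywater (overflow 36)
  41÷1 = 41 each, +1 to first 0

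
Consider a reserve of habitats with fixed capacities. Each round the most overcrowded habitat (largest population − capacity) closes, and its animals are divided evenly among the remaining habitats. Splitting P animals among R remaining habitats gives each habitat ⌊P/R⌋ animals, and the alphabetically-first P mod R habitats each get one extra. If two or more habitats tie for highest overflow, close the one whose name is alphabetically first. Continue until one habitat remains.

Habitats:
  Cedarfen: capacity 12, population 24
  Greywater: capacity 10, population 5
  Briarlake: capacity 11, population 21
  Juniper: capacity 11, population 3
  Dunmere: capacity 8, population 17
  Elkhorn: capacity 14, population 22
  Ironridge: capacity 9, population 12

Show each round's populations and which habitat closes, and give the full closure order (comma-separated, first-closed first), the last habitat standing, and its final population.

Round 1: Briarlake=21 Cedarfen=24 Dunmere=17 Elkhorn=22 Greywater=5 Ironridge=12 Juniper=3 → close Cedarfen (overflow 12)
  24÷6 = 4 each, +1 to first 0
Round 2: Briarlake=25 Dunmere=21 Elkhorn=26 Greywater=9 Ironridge=16 Juniper=7 → close Briarlake (overflow 14)
  25÷5 = 5 each, +1 to first 0
Round 3: Dunmere=26 Elkhorn=31 Greywater=14 Ironridge=21 Juniper=12 → close Dunmere (overflow 18)
  26÷4 = 6 each, +1 to first 2
Round 4: Elkhorn=38 Greywater=21 Ironridge=27 Juniper=18 → close Elkhorn (overflow 24)
  38÷3 = 12 each, +1 to first 2
Round 5: Greywater=34 Ironridge=40 Juniper=30 → close Ironridge (overflow 31)
  40÷2 = 20 each, +1 to first 0
Round 6: Greywater=54 Juniper=50 → close Greywater (overflow 44)
  54÷1 = 54 each, +1 to first 0

Closure order: Cedarfen, Briarlake, Dunmere, Elkhorn, Ironridge, Greywater
Last habitat: Juniper with 104 animals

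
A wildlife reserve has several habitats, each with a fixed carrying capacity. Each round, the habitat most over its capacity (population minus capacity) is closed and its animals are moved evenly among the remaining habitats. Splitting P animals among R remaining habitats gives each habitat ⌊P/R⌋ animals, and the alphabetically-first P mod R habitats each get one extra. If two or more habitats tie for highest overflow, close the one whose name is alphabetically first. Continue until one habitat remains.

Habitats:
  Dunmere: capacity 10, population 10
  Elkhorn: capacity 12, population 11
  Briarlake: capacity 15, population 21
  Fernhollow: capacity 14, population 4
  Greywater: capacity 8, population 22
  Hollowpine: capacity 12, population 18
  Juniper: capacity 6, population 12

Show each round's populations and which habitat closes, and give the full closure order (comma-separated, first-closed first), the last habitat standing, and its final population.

Round 1: Briarlake=21 Dunmere=10 Elkhorn=11 Fernhollow=4 Greywater=22 Hollowpine=18 Juniper=12 → close Greywater (overflow 14)
  22÷6 = 3 each, +1 to first 4
Round 2: Briarlake=25 Dunmere=14 Elkhorn=15 Fernhollow=8 Hollowpine=21 Juniper=15 → close Briarlake (overflow 10)
  25÷5 = 5 each, +1 to first 0
Round 3: Dunmere=19 Elkhorn=20 Fernhollow=13 Hollowpine=26 Juniper=20 → close Hollowpine (overflow 14)
  26÷4 = 6 each, +1 to first 2
Round 4: Dunmere=26 Elkhorn=27 Fernhollow=19 Juniper=26 → close Juniper (overflow 20)
  26÷3 = 8 each, +1 to first 2
Round 5: Dunmere=35 Elkhorn=36 Fernhollow=27 → close Dunmere (overflow 25)
  35÷2 = 17 each, +1 to first 1
Round 6: Elkhorn=54 Fernhollow=44 → close Elkhorn (overflow 42)
  54÷1 = 54 each, +1 to first 0

Closure order: Greywater, Briarlake, Hollowpine, Juniper, Dunmere, Elkhorn
Last habitat: Fernhollow with 98 animals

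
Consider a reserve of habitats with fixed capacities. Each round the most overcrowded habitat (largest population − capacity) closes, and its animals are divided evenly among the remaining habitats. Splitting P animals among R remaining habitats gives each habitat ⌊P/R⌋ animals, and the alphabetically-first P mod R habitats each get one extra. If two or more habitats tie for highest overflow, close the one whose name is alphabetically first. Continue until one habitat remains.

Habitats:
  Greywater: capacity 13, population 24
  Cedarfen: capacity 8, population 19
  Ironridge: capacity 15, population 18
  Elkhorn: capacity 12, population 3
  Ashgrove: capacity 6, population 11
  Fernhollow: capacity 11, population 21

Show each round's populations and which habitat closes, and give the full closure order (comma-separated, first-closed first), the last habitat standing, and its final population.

Round 1: Ashgrove=11 Cedarfen=19 Elkhorn=3 Fernhollow=21 Greywater=24 Ironridge=18 → close Cedarfen (overflow 11)
  19÷5 = 3 each, +1 to first 4
Round 2: Ashgrove=15 Elkhorn=7 Fernhollow=25 Greywater=28 Ironridge=21 → close Greywater (overflow 15)
  28÷4 = 7 each, +1 to first 0
Round 3: Ashgrove=22 Elkhorn=14 Fernhollow=32 Ironridge=28 → close Fernhollow (overflow 21)
  32÷3 = 10 each, +1 to first 2
Round 4: Ashgrove=33 Elkhorn=25 Ironridge=38 → close Ashgrove (overflow 27)
  33÷2 = 16 each, +1 to first 1
Round 5: Elkhorn=42 Ironridge=54 → close Ironridge (overflow 39)
  54÷1 = 54 each, +1 to first 0

Closure order: Cedarfen, Greywater, Fernhollow, Ashgrove, Ironridge
Last habitat: Elkhorn with 96 animals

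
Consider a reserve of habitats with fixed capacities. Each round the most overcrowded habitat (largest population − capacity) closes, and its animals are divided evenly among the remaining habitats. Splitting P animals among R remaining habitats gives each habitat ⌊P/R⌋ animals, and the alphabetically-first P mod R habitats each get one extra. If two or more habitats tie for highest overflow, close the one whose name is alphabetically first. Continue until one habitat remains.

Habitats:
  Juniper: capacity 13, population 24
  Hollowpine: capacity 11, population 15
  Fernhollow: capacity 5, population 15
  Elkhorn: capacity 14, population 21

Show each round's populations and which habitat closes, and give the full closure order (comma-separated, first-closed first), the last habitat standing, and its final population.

Closure order: Juniper, Fernhollow, Elkhorn
Last habitat: Hollowpine with 75 animals

Round 1: Elkhorn=21 Fernhollow=15 Hollowpine=15 Juniper=24 → close Juniper (overflow 11)
  24÷3 = 8 each, +1 to first 0
Round 2: Elkhorn=29 Fernhollow=23 Hollowpine=23 → close Fernhollow (overflow 18)
  23÷2 = 11 each, +1 to first 1
Round 3: Elkhorn=41 Hollowpine=34 → close Elkhorn (overflow 27)
  41÷1 = 41 each, +1 to first 0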